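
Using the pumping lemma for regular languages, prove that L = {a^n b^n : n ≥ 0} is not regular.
Assume for contradiction that L is regular, and let p ≥ 1 be the pumping length given by the pumping lemma.
Choose s = a^p b^p. Then s ∈ L and |s| = 2p ≥ p.
By the pumping lemma, s = xyz for some x, y, z with |xy| ≤ p, |y| ≥ 1, and xy^i z ∈ L for every i ≥ 0.
Since |xy| ≤ p and the first p symbols of s are all a's, we must have y = a^k for some k with 1 ≤ k ≤ p.

Take i = 0: xy⁰z = a^(p − k) b^p.
This string has p − k a's but p b's, and p − k < p because k ≥ 1. So xy⁰z ∉ L.

This contradicts the pumping lemma, which requires xy^i z ∈ L for all i ≥ 0.
Hence L = {a^n b^n : n ≥ 0} is not regular. ∎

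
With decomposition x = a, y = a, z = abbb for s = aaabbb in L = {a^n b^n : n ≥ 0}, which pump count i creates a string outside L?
i = 2

xy²z = a · aa · abbb = aaaabbb; aaaabbb has 4 a's and 3 b's; 4 ≠ 3, so it is not in L.
(Other choices also work, e.g. i = 0, 3; only i = 1 is guaranteed to stay in L since xy¹z = s.)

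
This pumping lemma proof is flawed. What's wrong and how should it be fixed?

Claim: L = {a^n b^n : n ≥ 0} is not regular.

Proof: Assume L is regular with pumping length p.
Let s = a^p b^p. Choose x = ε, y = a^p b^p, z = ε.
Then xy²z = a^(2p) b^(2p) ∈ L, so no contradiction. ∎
Error: The decomposition violates |xy| ≤ p. With y = a^p b^p, |xy| = |y| = 2p > p. (The proof also miscomputes xy²z, which would be a^p b^p a^p b^p rather than a^(2p) b^(2p), and it wrongly treats one harmless decomposition as settling the matter — the prover does not get to choose the decomposition.)

Correction: The pumping lemma requires |xy| ≤ p, and the argument must handle every decomposition satisfying |xy| ≤ p, |y| ≥ 1. Since s starts with p a's, any such y consists only of a's, say y = a^k with k ≥ 1. Then xy²z = a^(p+k) b^p has unequal numbers of a's and b's, so xy²z ∉ L — the required contradiction.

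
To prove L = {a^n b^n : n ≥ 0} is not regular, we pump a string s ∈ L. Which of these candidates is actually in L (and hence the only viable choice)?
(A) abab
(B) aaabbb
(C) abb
(B) aaabbb

The pumping lemma is applied to a string s that lies in L, so first check membership of each option:
- (A) abab has an a after a b, so it is not of the form a^n b^n and is not in L ✗
- (B) aaabbb = a^3 b^3 has equal counts (3 = 3), so it is in L ✓
- (C) abb has 1 a's and 2 b's; 1 ≠ 2, so it is not in L ✗

Only (B) aaabbb is in L, so it is the only candidate that could play the role of s.
(In a complete proof one picks s in terms of the pumping length p so that |s| ≥ p is guaranteed; a fixed string like aaabbb illustrates the shape of such an s.)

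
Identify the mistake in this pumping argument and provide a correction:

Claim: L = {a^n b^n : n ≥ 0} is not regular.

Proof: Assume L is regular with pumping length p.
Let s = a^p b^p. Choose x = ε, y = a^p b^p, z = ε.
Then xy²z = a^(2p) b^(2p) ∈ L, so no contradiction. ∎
Error: The decomposition violates |xy| ≤ p. With y = a^p b^p, |xy| = |y| = 2p > p. (The proof also miscomputes xy²z, which would be a^p b^p a^p b^p rather than a^(2p) b^(2p), and it wrongly treats one harmless decomposition as settling the matter — the prover does not get to choose the decomposition.)

Correction: The pumping lemma requires |xy| ≤ p, and the argument must handle every decomposition satisfying |xy| ≤ p, |y| ≥ 1. Since s starts with p a's, any such y consists only of a's, say y = a^k with k ≥ 1. Then xy²z = a^(p+k) b^p has unequal numbers of a's and b's, so xy²z ∉ L — the required contradiction.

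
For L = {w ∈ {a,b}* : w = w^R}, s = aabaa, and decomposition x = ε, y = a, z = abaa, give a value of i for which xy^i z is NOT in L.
i = 0

xy⁰z = ε · ε · abaa = abaa; abaa reversed is aaba ≠ abaa, so it is not a palindrome and is not in L.
(Other choices also work, e.g. i = 2, 3; only i = 1 is guaranteed to stay in L since xy¹z = s.)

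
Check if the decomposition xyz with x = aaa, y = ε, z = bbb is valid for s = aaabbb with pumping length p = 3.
Violated: |y| > 0

The decomposition x = aaa, y = ε, z = bbb for s = aaabbb with p = 3
violates the constraint: |y| > 0

|y| = 0, but the pumping lemma requires |y| > 0 (y must be non-empty).

Pumping lemma constraints:
1. xyz = s (decomposition is valid)
2. |xy| ≤ p
3. |y| > 0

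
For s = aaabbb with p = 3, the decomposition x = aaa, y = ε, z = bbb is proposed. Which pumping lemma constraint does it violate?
Violated: |y| > 0

The decomposition x = aaa, y = ε, z = bbb for s = aaabbb with p = 3
violates the constraint: |y| > 0

|y| = 0, but the pumping lemma requires |y| > 0 (y must be non-empty).

Pumping lemma constraints:
1. xyz = s (decomposition is valid)
2. |xy| ≤ p
3. |y| > 0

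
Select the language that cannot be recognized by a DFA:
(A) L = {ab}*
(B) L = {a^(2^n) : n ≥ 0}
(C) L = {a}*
(B) {a^(2^n) : n ≥ 0}

(B) L = {a^(2^n) : n ≥ 0} is NOT regular.

The pumping lemma can be used to prove this:
After pumping, length is no longer a power of 2

The other languages are regular because they can be recognized by finite automata.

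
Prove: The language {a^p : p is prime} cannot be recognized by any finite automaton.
Assume for contradiction that L is regular, and let p ≥ 1 be the pumping length given by the pumping lemma.
Choose a prime q with q ≥ p (one exists because there are infinitely many primes) and let s = a^q. Then s ∈ L and |s| = q ≥ p.
By the pumping lemma, s = xyz for some x, y, z with |xy| ≤ p, |y| ≥ 1, and xy^i z ∈ L for every i ≥ 0.
Here y = a^k for some k with 1 ≤ k ≤ p, and xy^i z = a^(q + (i − 1)k) for every i ≥ 0.

Take i = q + 1: |xy^(q+1) z| = q + qk = q(k + 1).
Both factors satisfy q ≥ 2 and k + 1 ≥ 2, so q(k + 1) is composite, and xy^(q+1) z ∉ L.

This contradicts the pumping lemma, which requires xy^i z ∈ L for all i ≥ 0.
Hence L = {a^p : p is prime} is not regular. ∎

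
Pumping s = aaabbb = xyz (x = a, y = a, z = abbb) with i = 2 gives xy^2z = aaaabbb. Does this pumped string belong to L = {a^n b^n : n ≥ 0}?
No

xy²z = a · aa · abbb = aaaabbb.
aaaabbb has 4 a's and 3 b's; 4 ≠ 3, so it is not in L.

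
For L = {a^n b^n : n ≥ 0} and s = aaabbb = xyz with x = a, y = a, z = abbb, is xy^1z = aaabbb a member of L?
Yes

xy¹z = a · a · abbb = aaabbb.
aaabbb = a^3 b^3 has equal counts (3 = 3), so it is in L.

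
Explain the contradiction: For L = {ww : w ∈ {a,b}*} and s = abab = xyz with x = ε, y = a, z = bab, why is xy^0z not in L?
xy⁰z = bab ∉ L

Pumping with i = 0 replaces y = a by y⁰ = ε:
- Original: s = xyz = abab; abab splits into halves ab · ab, which are equal, so it is in L (w = ab)
- Pumped: xy⁰z = ε · ε · bab = bab
- bab has odd length 3, so it cannot be written as ww and is not in L

The pumping lemma would require xy⁰z ∈ L, so this decomposition yields a contradiction.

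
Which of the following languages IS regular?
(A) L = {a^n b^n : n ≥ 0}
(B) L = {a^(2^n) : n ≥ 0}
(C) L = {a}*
(C) {a}*

(C) L = {a}* is regular.

This can be recognized by a finite automaton (DFA/NFA).
Regular expressions like {a}* define regular languages.

The other choices are not regular:
- {a^n b^n : n ≥ 0}: After pumping, the number of a's and b's become unequal
- {a^(2^n) : n ≥ 0}: After pumping, length is no longer a power of 2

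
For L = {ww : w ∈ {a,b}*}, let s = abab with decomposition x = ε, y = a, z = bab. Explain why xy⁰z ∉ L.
xy⁰z = bab ∉ L

Pumping with i = 0 replaces y = a by y⁰ = ε:
- Original: s = xyz = abab; abab splits into halves ab · ab, which are equal, so it is in L (w = ab)
- Pumped: xy⁰z = ε · ε · bab = bab
- bab has odd length 3, so it cannot be written as ww and is not in L

The pumping lemma would require xy⁰z ∈ L, so this decomposition yields a contradiction.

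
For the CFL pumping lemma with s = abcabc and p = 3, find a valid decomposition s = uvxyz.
u='ab', v='c', x='a', y='b', z='c'

For s = abcabc with pumping length p = 3:

One valid decomposition:
- u = 'ab'
- v = 'c'
- x = 'a'
- y = 'b'
- z = 'c'

Verification:
- uvxyz = 'ab' + 'c' + 'a' + 'b' + 'c' = abcabc ✓
- |vxy| = |'cab'| = 3 ≤ 3 ✓
- |vy| = |'cb'| = 2 > 0 ✓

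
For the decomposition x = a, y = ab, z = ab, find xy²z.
aababab

Given x = 'a', y = 'ab', z = 'ab' and i = 2:

xy^2z = x + y·y·...·y (2 times) + z
       = 'a' + 'ab'^2 + 'ab'
       = 'a' + 'abab' + 'ab'
       = 'aababab'

The pumped string is 'aababab' with length 7.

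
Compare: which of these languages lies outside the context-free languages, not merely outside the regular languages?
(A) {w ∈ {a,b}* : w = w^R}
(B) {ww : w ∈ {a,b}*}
(B) {ww : w ∈ {a,b}*}

(B) {ww : w ∈ {a,b}*} requires the CFL pumping lemma.

- {w ∈ {a,b}* : w = w^R} is context-free (but not regular)
  • Can be shown non-regular with the regular pumping lemma
  • After pumping, the string is no longer symmetric

- {ww : w ∈ {a,b}*} is NOT context-free
  • Requires the CFL pumping lemma to prove
  • Cannot verify equality of two arbitrary substrings

The CFL pumping lemma is "stronger" in that it can prove non-membership
in the larger class of context-free languages.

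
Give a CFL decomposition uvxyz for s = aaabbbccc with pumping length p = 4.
u='aa', v='a', x='bb', y='b', z='ccc'

For s = aaabbbccc with pumping length p = 4:

One valid decomposition:
- u = 'aa'
- v = 'a'
- x = 'bb'
- y = 'b'
- z = 'ccc'

Verification:
- uvxyz = 'aa' + 'a' + 'bb' + 'b' + 'ccc' = aaabbbccc ✓
- |vxy| = |'abbb'| = 4 ≤ 4 ✓
- |vy| = |'ab'| = 2 > 0 ✓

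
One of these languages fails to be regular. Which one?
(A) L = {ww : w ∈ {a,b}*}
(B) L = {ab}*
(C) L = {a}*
(A) {ww : w ∈ {a,b}*}

(A) L = {ww : w ∈ {a,b}*} is NOT regular.

The pumping lemma can be used to prove this:
After pumping, the two halves no longer match

The other languages are regular because they can be recognized by finite automata.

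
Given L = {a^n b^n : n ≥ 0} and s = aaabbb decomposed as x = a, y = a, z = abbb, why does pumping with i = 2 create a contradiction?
xy²z = aaaabbb ∉ L

Pumping with i = 2 replaces y = a by y² = aa:
- Original: s = xyz = aaabbb; aaabbb = a^3 b^3 has equal counts (3 = 3), so it is in L
- Pumped: xy²z = a · aa · abbb = aaaabbb
- aaaabbb has 4 a's and 3 b's; 4 ≠ 3, so it is not in L

The pumping lemma would require xy²z ∈ L, so this decomposition yields a contradiction.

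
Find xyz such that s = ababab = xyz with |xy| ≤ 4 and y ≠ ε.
x = 'ab', y = 'ab', z = 'ab'

For s = ababab and p = 4, one valid decomposition is:
- x = 'ab' (length 2)
- y = 'ab' (length 2)
- z = 'ab' (length 2)

Verification:
- xyz = 'ab' + 'ab' + 'ab' = ababab ✓
- |xy| = 4 ≤ 4 ✓
- |y| = 2 > 0 ✓

All pumping lemma constraints are satisfied.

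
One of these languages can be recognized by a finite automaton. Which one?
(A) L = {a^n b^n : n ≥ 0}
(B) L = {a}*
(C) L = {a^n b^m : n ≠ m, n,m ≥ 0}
(B) {a}*

(B) L = {a}* is regular.

This can be recognized by a finite automaton (DFA/NFA).
Regular expressions like {a}* define regular languages.

The other choices are not regular:
- {a^n b^n : n ≥ 0}: After pumping, the number of a's and b's become unequal
- {a^n b^m : n ≠ m, n,m ≥ 0}: After pumping a's, we can make n = m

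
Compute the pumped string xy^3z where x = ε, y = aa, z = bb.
aaaaaabb

Given x = '', y = 'aa', z = 'bb' and i = 3:

xy^3z = x + y·y·...·y (3 times) + z
       = '' + 'aa'^3 + 'bb'
       = '' + 'aaaaaa' + 'bb'
       = 'aaaaaabb'

The pumped string is 'aaaaaabb' with length 8.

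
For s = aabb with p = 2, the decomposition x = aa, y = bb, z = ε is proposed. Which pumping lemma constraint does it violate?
Violated: |xy| ≤ p

The decomposition x = aa, y = bb, z = ε for s = aabb with p = 2
violates the constraint: |xy| ≤ p

|xy| = |aabb| = 4 > 2 = p. The decomposition puts too many characters in xy.

Pumping lemma constraints:
1. xyz = s (decomposition is valid)
2. |xy| ≤ p
3. |y| > 0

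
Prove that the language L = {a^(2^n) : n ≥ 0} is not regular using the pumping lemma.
Assume for contradiction that L is regular, and let p ≥ 1 be the pumping length given by the pumping lemma.
Choose s = a^(2^p). Then s ∈ L and |s| = 2^p ≥ p.
By the pumping lemma, s = xyz for some x, y, z with |xy| ≤ p, |y| ≥ 1, and xy^i z ∈ L for every i ≥ 0.
Here y = a^k for some k with 1 ≤ k ≤ |xy| ≤ p, and p < 2^p.

Take i = 2: |xy²z| = 2^p + k.
Now 2^p < 2^p + k ≤ 2^p + p < 2^p + 2^p = 2^(p+1).
So |xy²z| lies strictly between the consecutive powers of two 2^p and 2^(p+1), hence is not a power of 2, and xy²z ∉ L.

This contradicts the pumping lemma, which requires xy^i z ∈ L for all i ≥ 0.
Hence L = {a^(2^n) : n ≥ 0} is not regular. ∎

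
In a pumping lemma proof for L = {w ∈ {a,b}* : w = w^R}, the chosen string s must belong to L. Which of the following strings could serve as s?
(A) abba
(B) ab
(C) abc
(A) abba

The pumping lemma is applied to a string s that lies in L, so first check membership of each option:
- (A) abba reversed is abba, the same string, so it is a palindrome and is in L ✓
- (B) ab reversed is ba ≠ ab, so it is not a palindrome and is not in L ✗
- (C) abc reversed is cba ≠ abc, so it is not a palindrome and is not in L ✗

Only (A) abba is in L, so it is the only candidate that could play the role of s.
(In a complete proof one picks s in terms of the pumping length p so that |s| ≥ p is guaranteed; a fixed string like abba illustrates the shape of such an s.)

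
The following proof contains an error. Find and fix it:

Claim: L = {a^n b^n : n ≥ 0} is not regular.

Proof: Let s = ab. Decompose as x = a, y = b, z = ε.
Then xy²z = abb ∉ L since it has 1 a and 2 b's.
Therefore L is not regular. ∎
Error: The string s = ab might be shorter than the pumping length p.

Correction: Choose s = a^p b^p to ensure |s| ≥ p. Also, the decomposition is wrong: with |xy| ≤ p, y cannot include b's when s starts with p a's.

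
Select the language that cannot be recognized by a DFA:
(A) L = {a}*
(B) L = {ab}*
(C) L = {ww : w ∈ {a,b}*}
(C) {ww : w ∈ {a,b}*}

(C) L = {ww : w ∈ {a,b}*} is NOT regular.

The pumping lemma can be used to prove this:
After pumping, the two halves no longer match

The other languages are regular because they can be recognized by finite automata.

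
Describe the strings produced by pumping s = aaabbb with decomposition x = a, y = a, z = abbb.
{xy^i z : i ≥ 0} = {a^(2+i) b^3 : i ≥ 0} = {aabbb, aaabbb, aaaabbb, ...}

With x = a, y = a, z = abbb: Starting with aaabbb and pumping the second 'a', we get strings with 2+i a's followed by 3 b's for i = 0, 1, 2, ...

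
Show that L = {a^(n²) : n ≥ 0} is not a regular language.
Assume for contradiction that L is regular, and let p ≥ 1 be the pumping length given by the pumping lemma.
Choose s = a^(p²). Then s ∈ L and |s| = p² ≥ p.
By the pumping lemma, s = xyz for some x, y, z with |xy| ≤ p, |y| ≥ 1, and xy^i z ∈ L for every i ≥ 0.
Here y = a^k for some k with 1 ≤ k ≤ |xy| ≤ p.

Take i = 2: |xy²z| = p² + k.
Now p² < p² + k ≤ p² + p < p² + 2p + 1 = (p + 1)².
So |xy²z| lies strictly between the consecutive squares p² and (p + 1)², hence is not a perfect square, and xy²z ∉ L.

This contradicts the pumping lemma, which requires xy^i z ∈ L for all i ≥ 0.
Hence L = {a^(n²) : n ≥ 0} is not regular. ∎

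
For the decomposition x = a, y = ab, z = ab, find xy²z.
aababab

Given x = 'a', y = 'ab', z = 'ab' and i = 2:

xy^2z = x + y·y·...·y (2 times) + z
       = 'a' + 'ab'^2 + 'ab'
       = 'a' + 'abab' + 'ab'
       = 'aababab'

The pumped string is 'aababab' with length 7.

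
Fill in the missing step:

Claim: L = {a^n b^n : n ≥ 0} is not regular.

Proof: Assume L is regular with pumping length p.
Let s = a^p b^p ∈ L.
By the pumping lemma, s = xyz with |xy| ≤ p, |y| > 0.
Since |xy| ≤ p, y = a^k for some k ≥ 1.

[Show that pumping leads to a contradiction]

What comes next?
Consider xy²z = a^(p+k) b^p.

Since k ≥ 1, we have p + k > p.
So xy²z has more a's than b's: (p+k) a's vs p b's.
This means xy²z ∉ L because a^n b^n requires equal counts.

This contradicts the pumping lemma which states xy²z ∈ L.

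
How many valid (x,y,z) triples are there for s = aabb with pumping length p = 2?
3

For s = 'aabb' with pumping length p = 2:

Constraints: |xy| ≤ 2, |y| > 0

Valid decompositions (|xy| ≤ p, |y| ≥ 1):
  • x='', y='a', z='abb'
  • x='a', y='a', z='bb'
  • x='', y='aa', z='bb'

Total count: 3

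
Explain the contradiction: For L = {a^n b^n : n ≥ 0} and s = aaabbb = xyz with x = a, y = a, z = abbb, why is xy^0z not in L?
xy⁰z = aabbb ∉ L

Pumping with i = 0 replaces y = a by y⁰ = ε:
- Original: s = xyz = aaabbb; aaabbb = a^3 b^3 has equal counts (3 = 3), so it is in L
- Pumped: xy⁰z = a · ε · abbb = aabbb
- aabbb has 2 a's and 3 b's; 2 ≠ 3, so it is not in L

The pumping lemma would require xy⁰z ∈ L, so this decomposition yields a contradiction.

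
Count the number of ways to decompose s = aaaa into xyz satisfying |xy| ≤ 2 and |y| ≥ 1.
3

For s = 'aaaa' with pumping length p = 2:

Constraints: |xy| ≤ 2, |y| > 0

Valid decompositions (|xy| ≤ p, |y| ≥ 1):
  • x='', y='a', z='aaa'
  • x='a', y='a', z='aa'
  • x='', y='aa', z='aa'

Total count: 3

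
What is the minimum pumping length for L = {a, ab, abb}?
p = 4

For a finite language L, the pumping lemma holds vacuously if p > max|s| for s ∈ L.

The longest string in L = {a, ab, abb} has length 3.
If p = 4, then no string s ∈ L has |s| ≥ p, so the condition is vacuously true.

The minimum pumping length is p = 4.

Why no smaller p works: for any p ≤ 3, the longest string s ∈ L has |s| = 3 ≥ p, so it would
have to be pumpable; but pumping up (i = 2, 3, ...) produces ever longer strings, which cannot all lie in the
finite language L. So the pumping property fails for every p ≤ 3.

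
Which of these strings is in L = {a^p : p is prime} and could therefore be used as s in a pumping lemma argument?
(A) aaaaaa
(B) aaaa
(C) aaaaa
(C) aaaaa

The pumping lemma is applied to a string s that lies in L, so first check membership of each option:
- (A) aaaaaa has length 6 = 2 × 3, which is not prime, so it is not in L ✗
- (B) aaaa has length 4 = 2 × 2, which is not prime, so it is not in L ✗
- (C) aaaaa has length 5, which is prime, so it is in L ✓

Only (C) aaaaa is in L, so it is the only candidate that could play the role of s.
(In a complete proof one picks s in terms of the pumping length p so that |s| ≥ p is guaranteed; a fixed string like aaaaa illustrates the shape of such an s.)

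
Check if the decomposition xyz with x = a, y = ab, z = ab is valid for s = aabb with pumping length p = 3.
Violated: xyz = s

The decomposition x = a, y = ab, z = ab for s = aabb with p = 3
violates the constraint: xyz = s

xyz = 'a' + 'ab' + 'ab' = 'aabab' ≠ 'aabb' = s. The decomposition doesn't reconstruct s.

Pumping lemma constraints:
1. xyz = s (decomposition is valid)
2. |xy| ≤ p
3. |y| > 0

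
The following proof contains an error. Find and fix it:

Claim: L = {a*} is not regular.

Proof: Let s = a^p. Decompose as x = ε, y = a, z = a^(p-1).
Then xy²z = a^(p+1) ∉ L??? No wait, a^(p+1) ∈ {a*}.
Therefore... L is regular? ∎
Error: The proof attempts to show a*  is not regular, but a* IS regular!

Correction: a* is a regular language (recognized by a simple DFA with one accepting state and self-loop on 'a'). The pumping lemma can only prove non-regularity, not regularity. For regular languages, pumping always works.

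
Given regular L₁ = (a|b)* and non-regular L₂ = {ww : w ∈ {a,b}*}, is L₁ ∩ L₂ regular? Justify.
No — L₁ ∩ L₂ is not regular.

(a|b)* is all strings over {a,b}, so L₁ ∩ L₂ = {ww : w ∈ {a,b}*} = L₂ itself, which is not regular (pump s = a^p b a^p b).

Note that the bare facts "L₁ regular, L₂ non-regular" do not settle the question by themselves: the closure of regular languages under ∪, ∩, complement and difference applies only when BOTH operands are regular. With a non-regular operand the result can come out regular or non-regular depending on the specific languages, so one has to work out L₁ ∩ L₂ for this particular pair, as above.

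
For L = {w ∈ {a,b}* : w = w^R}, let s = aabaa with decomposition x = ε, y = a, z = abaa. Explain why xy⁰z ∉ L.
xy⁰z = abaa ∉ L

Pumping with i = 0 replaces y = a by y⁰ = ε:
- Original: s = xyz = aabaa; aabaa reversed is aabaa, the same string, so it is a palindrome and is in L
- Pumped: xy⁰z = ε · ε · abaa = abaa
- abaa reversed is aaba ≠ abaa, so it is not a palindrome and is not in L

The pumping lemma would require xy⁰z ∈ L, so this decomposition yields a contradiction.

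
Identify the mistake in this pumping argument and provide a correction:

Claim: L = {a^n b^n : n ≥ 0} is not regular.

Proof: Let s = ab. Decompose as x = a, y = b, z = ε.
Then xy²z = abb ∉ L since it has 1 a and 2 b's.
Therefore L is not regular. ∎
Error: The string s = ab might be shorter than the pumping length p.

Correction: Choose s = a^p b^p to ensure |s| ≥ p. Also, the decomposition is wrong: with |xy| ≤ p, y cannot include b's when s starts with p a's.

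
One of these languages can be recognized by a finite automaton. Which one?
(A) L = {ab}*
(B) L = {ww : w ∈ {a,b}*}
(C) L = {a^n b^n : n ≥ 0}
(A) {ab}*

(A) L = {ab}* is regular.

This can be recognized by a finite automaton (DFA/NFA).
Regular expressions like {ab}* define regular languages.

The other choices are not regular:
- {ww : w ∈ {a,b}*}: After pumping, the two halves no longer match
- {a^n b^n : n ≥ 0}: After pumping, the number of a's and b's become unequal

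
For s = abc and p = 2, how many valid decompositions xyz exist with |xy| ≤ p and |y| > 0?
3

For s = 'abc' with pumping length p = 2:

Constraints: |xy| ≤ 2, |y| > 0

Valid decompositions (|xy| ≤ p, |y| ≥ 1):
  • x='', y='a', z='bc'
  • x='a', y='b', z='c'
  • x='', y='ab', z='c'

Total count: 3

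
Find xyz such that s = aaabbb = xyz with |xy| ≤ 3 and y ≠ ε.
x = '', y = 'aa', z = 'abbb'

For s = aaabbb and p = 3, one valid decomposition is:
- x = '' (length 0)
- y = 'aa' (length 2)
- z = 'abbb' (length 4)

Verification:
- xyz = '' + 'aa' + 'abbb' = aaabbb ✓
- |xy| = 2 ≤ 3 ✓
- |y| = 2 > 0 ✓

All pumping lemma constraints are satisfied.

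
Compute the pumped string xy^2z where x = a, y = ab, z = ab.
aababab

Given x = 'a', y = 'ab', z = 'ab' and i = 2:

xy^2z = x + y·y·...·y (2 times) + z
       = 'a' + 'ab'^2 + 'ab'
       = 'a' + 'abab' + 'ab'
       = 'aababab'

The pumped string is 'aababab' with length 7.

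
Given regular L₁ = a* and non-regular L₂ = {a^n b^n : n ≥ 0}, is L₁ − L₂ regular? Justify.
Yes — L₁ − L₂ is regular.

The only string of a* that lies in {a^n b^n} is ε, so L₁ − L₂ = a* − {ε} = a⁺ = aa*, which is regular.

Note that the bare facts "L₁ regular, L₂ non-regular" do not settle the question by themselves: the closure of regular languages under ∪, ∩, complement and difference applies only when BOTH operands are regular. With a non-regular operand the result can come out regular or non-regular depending on the specific languages, so one has to work out L₁ − L₂ for this particular pair, as above.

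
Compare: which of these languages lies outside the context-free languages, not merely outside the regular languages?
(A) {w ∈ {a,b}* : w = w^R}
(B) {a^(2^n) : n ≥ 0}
(B) {a^(2^n) : n ≥ 0}

(B) {a^(2^n) : n ≥ 0} requires the CFL pumping lemma.

- {w ∈ {a,b}* : w = w^R} is context-free (but not regular)
  • Can be shown non-regular with the regular pumping lemma
  • After pumping, the string is no longer symmetric

- {a^(2^n) : n ≥ 0} is NOT context-free
  • Requires the CFL pumping lemma to prove
  • Gaps between powers of 2 grow exponentially

The CFL pumping lemma is "stronger" in that it can prove non-membership
in the larger class of context-free languages.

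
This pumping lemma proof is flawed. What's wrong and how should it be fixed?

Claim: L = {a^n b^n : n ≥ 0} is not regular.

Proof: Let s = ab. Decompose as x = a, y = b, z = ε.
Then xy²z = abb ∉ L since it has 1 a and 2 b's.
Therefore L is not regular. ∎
Error: The string s = ab might be shorter than the pumping length p.

Correction: Choose s = a^p b^p to ensure |s| ≥ p. Also, the decomposition is wrong: with |xy| ≤ p, y cannot include b's when s starts with p a's.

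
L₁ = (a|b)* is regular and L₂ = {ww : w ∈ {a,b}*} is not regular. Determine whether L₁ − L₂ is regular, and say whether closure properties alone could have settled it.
No — L₁ − L₂ is not regular.

L₁ − L₂ is the complement of {ww} within {a,b}*. If it were regular, its complement {ww} would be regular as well (regular languages are closed under complement) — contradiction. So L₁ − L₂ is not regular.

Note that the bare facts "L₁ regular, L₂ non-regular" do not settle the question by themselves: the closure of regular languages under ∪, ∩, complement and difference applies only when BOTH operands are regular. With a non-regular operand the result can come out regular or non-regular depending on the specific languages, so one has to work out L₁ − L₂ for this particular pair, as above.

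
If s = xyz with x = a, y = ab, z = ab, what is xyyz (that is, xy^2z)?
aababab

Given x = 'a', y = 'ab', z = 'ab' and i = 2:

xy^2z = x + y·y·...·y (2 times) + z
       = 'a' + 'ab'^2 + 'ab'
       = 'a' + 'abab' + 'ab'
       = 'aababab'

The pumped string is 'aababab' with length 7.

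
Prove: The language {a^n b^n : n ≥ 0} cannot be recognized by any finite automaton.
Assume for contradiction that L is regular, and let p ≥ 1 be the pumping length given by the pumping lemma.
Choose s = a^p b^p. Then s ∈ L and |s| = 2p ≥ p.
By the pumping lemma, s = xyz for some x, y, z with |xy| ≤ p, |y| ≥ 1, and xy^i z ∈ L for every i ≥ 0.
Since |xy| ≤ p and the first p symbols of s are all a's, we must have y = a^k for some k with 1 ≤ k ≤ p.

Take i = 3: xy³z = a^(p + 2k) b^p.
This string has p + 2k a's but p b's, and p + 2k > p because k ≥ 1. So xy³z ∉ L.

This contradicts the pumping lemma, which requires xy^i z ∈ L for all i ≥ 0.
Hence L = {a^n b^n : n ≥ 0} is not regular. ∎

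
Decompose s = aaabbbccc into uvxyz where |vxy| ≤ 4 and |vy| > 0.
u='aa', v='a', x='bb', y='b', z='ccc'

For s = aaabbbccc with pumping length p = 4:

One valid decomposition:
- u = 'aa'
- v = 'a'
- x = 'bb'
- y = 'b'
- z = 'ccc'

Verification:
- uvxyz = 'aa' + 'a' + 'bb' + 'b' + 'ccc' = aaabbbccc ✓
- |vxy| = |'abbb'| = 4 ≤ 4 ✓
- |vy| = |'ab'| = 2 > 0 ✓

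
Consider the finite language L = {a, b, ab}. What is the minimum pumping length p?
p = 3

For a finite language L, the pumping lemma holds vacuously if p > max|s| for s ∈ L.

The longest string in L = {a, b, ab} has length 2.
If p = 3, then no string s ∈ L has |s| ≥ p, so the condition is vacuously true.

The minimum pumping length is p = 3.

Why no smaller p works: for any p ≤ 2, the longest string s ∈ L has |s| = 2 ≥ p, so it would
have to be pumpable; but pumping up (i = 2, 3, ...) produces ever longer strings, which cannot all lie in the
finite language L. So the pumping property fails for every p ≤ 2.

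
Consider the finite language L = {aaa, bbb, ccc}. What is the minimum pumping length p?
p = 4

For a finite language L, the pumping lemma holds vacuously if p > max|s| for s ∈ L.

The longest string in L = {aaa, bbb, ccc} has length 3.
If p = 4, then no string s ∈ L has |s| ≥ p, so the condition is vacuously true.

The minimum pumping length is p = 4.

Why no smaller p works: for any p ≤ 3, the longest string s ∈ L has |s| = 3 ≥ p, so it would
have to be pumpable; but pumping up (i = 2, 3, ...) produces ever longer strings, which cannot all lie in the
finite language L. So the pumping property fails for every p ≤ 3.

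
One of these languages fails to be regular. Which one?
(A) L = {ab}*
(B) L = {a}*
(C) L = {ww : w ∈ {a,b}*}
(C) {ww : w ∈ {a,b}*}

(C) L = {ww : w ∈ {a,b}*} is NOT regular.

The pumping lemma can be used to prove this:
After pumping, the two halves no longer match

The other languages are regular because they can be recognized by finite automata.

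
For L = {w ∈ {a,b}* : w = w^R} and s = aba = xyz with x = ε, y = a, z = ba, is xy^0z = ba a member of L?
No

xy⁰z = ε · ε · ba = ba.
ba reversed is ab ≠ ba, so it is not a palindrome and is not in L.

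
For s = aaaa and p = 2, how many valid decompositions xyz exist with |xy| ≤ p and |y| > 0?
3

For s = 'aaaa' with pumping length p = 2:

Constraints: |xy| ≤ 2, |y| > 0

Valid decompositions (|xy| ≤ p, |y| ≥ 1):
  • x='', y='a', z='aaa'
  • x='a', y='a', z='aa'
  • x='', y='aa', z='aa'

Total count: 3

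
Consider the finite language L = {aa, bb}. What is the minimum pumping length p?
p = 3

For a finite language L, the pumping lemma holds vacuously if p > max|s| for s ∈ L.

The longest string in L = {aa, bb} has length 2.
If p = 3, then no string s ∈ L has |s| ≥ p, so the condition is vacuously true.

The minimum pumping length is p = 3.

Why no smaller p works: for any p ≤ 2, the longest string s ∈ L has |s| = 2 ≥ p, so it would
have to be pumpable; but pumping up (i = 2, 3, ...) produces ever longer strings, which cannot all lie in the
finite language L. So the pumping property fails for every p ≤ 2.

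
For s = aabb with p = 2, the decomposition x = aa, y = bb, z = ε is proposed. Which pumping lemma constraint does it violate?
Violated: |xy| ≤ p

The decomposition x = aa, y = bb, z = ε for s = aabb with p = 2
violates the constraint: |xy| ≤ p

|xy| = |aabb| = 4 > 2 = p. The decomposition puts too many characters in xy.

Pumping lemma constraints:
1. xyz = s (decomposition is valid)
2. |xy| ≤ p
3. |y| > 0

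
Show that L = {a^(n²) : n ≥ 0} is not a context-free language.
Assume for contradiction that L is context-free, and let p ≥ 1 be the pumping length given by the pumping lemma for CFLs.
Choose s = a^(p²). Then s ∈ L and |s| = p² ≥ p.
By the CFL pumping lemma, s = uvxyz for some u, v, x, y, z with |vxy| ≤ p, |vy| ≥ 1, and uv^i xy^i z ∈ L for every i ≥ 0.
All symbols are a's, so only lengths matter: let k = |vy|, with 1 ≤ k ≤ |vxy| ≤ p.

Take i = 2: |uv²xy²z| = p² + k, and p² < p² + k ≤ p² + p < (p + 1)².
So the length lies strictly between consecutive squares and is not a perfect square; uv²xy²z ∉ L.

This contradicts the CFL pumping lemma, which requires uv^i xy^i z ∈ L for all i ≥ 0.
Hence L = {a^(n²) : n ≥ 0} is not context-free. ∎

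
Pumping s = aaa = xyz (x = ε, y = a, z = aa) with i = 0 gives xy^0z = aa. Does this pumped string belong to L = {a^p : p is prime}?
Yes

xy⁰z = ε · ε · aa = aa.
aa has length 2, which is prime, so it is in L.
(A single pumped string landing in L is not a contradiction by itself; a non-regularity proof needs some i for which xy^i z ∉ L, for every admissible decomposition.)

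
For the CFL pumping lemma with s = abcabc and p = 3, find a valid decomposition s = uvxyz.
u='ab', v='c', x='a', y='b', z='c'

For s = abcabc with pumping length p = 3:

One valid decomposition:
- u = 'ab'
- v = 'c'
- x = 'a'
- y = 'b'
- z = 'c'

Verification:
- uvxyz = 'ab' + 'c' + 'a' + 'b' + 'c' = abcabc ✓
- |vxy| = |'cab'| = 3 ≤ 3 ✓
- |vy| = |'cb'| = 2 > 0 ✓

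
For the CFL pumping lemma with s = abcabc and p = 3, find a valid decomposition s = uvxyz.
u='ab', v='c', x='a', y='b', z='c'

For s = abcabc with pumping length p = 3:

One valid decomposition:
- u = 'ab'
- v = 'c'
- x = 'a'
- y = 'b'
- z = 'c'

Verification:
- uvxyz = 'ab' + 'c' + 'a' + 'b' + 'c' = abcabc ✓
- |vxy| = |'cab'| = 3 ≤ 3 ✓
- |vy| = |'cb'| = 2 > 0 ✓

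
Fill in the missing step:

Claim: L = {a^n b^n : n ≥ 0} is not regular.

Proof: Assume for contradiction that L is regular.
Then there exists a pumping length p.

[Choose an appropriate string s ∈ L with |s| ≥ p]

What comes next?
s = a^p b^p

This string is in L (has equal a's and b's) and has length 2p ≥ p.
Any decomposition xyz with |xy| ≤ p means y consists only of a's,
so pumping will unbalance the counts.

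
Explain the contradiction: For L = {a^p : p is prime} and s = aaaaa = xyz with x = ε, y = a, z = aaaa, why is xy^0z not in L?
xy⁰z = aaaa ∉ L

Pumping with i = 0 replaces y = a by y⁰ = ε:
- Original: s = xyz = aaaaa; aaaaa has length 5, which is prime, so it is in L
- Pumped: xy⁰z = ε · ε · aaaa = aaaa
- aaaa has length 4 = 2 × 2, which is not prime, so it is not in L

The pumping lemma would require xy⁰z ∈ L, so this decomposition yields a contradiction.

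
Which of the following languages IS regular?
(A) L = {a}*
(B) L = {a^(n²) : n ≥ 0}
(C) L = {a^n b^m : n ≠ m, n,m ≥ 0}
(A) {a}*

(A) L = {a}* is regular.

This can be recognized by a finite automaton (DFA/NFA).
Regular expressions like {a}* define regular languages.

The other choices are not regular:
- {a^n b^m : n ≠ m, n,m ≥ 0}: After pumping a's, we can make n = m
- {a^(n²) : n ≥ 0}: After pumping, length is no longer a perfect square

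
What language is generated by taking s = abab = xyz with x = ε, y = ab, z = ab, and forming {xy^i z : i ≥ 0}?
{xy^i z : i ≥ 0} = {(ab)^(i+1) : i ≥ 0} = {ab, abab, ababab, ...}

With x = ε, y = ab, z = ab: Pumping 'ab' gives strings of alternating a's and b's.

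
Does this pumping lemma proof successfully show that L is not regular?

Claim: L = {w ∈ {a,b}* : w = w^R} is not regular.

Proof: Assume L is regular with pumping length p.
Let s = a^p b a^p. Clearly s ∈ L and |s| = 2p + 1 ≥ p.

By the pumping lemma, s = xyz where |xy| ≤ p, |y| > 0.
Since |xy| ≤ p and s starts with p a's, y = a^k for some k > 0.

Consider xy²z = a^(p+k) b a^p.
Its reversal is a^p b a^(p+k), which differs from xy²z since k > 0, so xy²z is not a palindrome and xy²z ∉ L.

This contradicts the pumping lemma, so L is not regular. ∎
The proof is correct.

This proof is valid because:
1. s = a^p b a^p is in L and is chosen in terms of p, so |s| ≥ p holds for every p
2. The decomposition analysis is correct: |xy| ≤ p forces y to lie inside the leading a's
3. The contradiction is valid: a^(p+k) b a^p has more a's before the b than after it, so it is not a palindrome
4. The conclusion follows logically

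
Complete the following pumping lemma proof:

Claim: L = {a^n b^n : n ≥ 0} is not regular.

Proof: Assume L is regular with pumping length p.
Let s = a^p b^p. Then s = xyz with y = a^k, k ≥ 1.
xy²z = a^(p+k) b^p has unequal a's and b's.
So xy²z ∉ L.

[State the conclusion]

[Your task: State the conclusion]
This contradicts the pumping lemma for regular languages,
which guarantees xy^i z ∈ L for all i ≥ 0.

Since our assumption that L is regular leads to a contradiction,
we conclude that L = {a^n b^n : n ≥ 0} is NOT regular. ∎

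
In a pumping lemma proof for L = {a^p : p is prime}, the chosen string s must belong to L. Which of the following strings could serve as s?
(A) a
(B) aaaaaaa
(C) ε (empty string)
(B) aaaaaaa

The pumping lemma is applied to a string s that lies in L, so first check membership of each option:
- (A) a has length 1, which is not prime, so it is not in L ✗
- (B) aaaaaaa has length 7, which is prime, so it is in L ✓
- (C) ε has length 0, which is not prime, so it is not in L ✗

Only (B) aaaaaaa is in L, so it is the only candidate that could play the role of s.
(In a complete proof one picks s in terms of the pumping length p so that |s| ≥ p is guaranteed; a fixed string like aaaaaaa illustrates the shape of such an s.)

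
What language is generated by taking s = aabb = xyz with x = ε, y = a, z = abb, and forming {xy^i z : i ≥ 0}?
{xy^i z : i ≥ 0} = {a^(i+1) b^2 : i ≥ 0} = {abb, aabb, aaabb, ...}

With x = ε, y = a, z = abb: Starting with aabb and pumping the first 'a' (z = abb keeps the second 'a'), we get strings with i+1 a's followed by 2 b's for i = 0, 1, 2, ...; note bb is not produced because z always contributes one a.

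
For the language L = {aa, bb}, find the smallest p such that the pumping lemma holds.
p = 3

For a finite language L, the pumping lemma holds vacuously if p > max|s| for s ∈ L.

The longest string in L = {aa, bb} has length 2.
If p = 3, then no string s ∈ L has |s| ≥ p, so the condition is vacuously true.

The minimum pumping length is p = 3.

Why no smaller p works: for any p ≤ 2, the longest string s ∈ L has |s| = 2 ≥ p, so it would
have to be pumpable; but pumping up (i = 2, 3, ...) produces ever longer strings, which cannot all lie in the
finite language L. So the pumping property fails for every p ≤ 2.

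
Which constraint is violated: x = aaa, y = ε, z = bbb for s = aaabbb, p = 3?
Violated: |y| > 0

The decomposition x = aaa, y = ε, z = bbb for s = aaabbb with p = 3
violates the constraint: |y| > 0

|y| = 0, but the pumping lemma requires |y| > 0 (y must be non-empty).

Pumping lemma constraints:
1. xyz = s (decomposition is valid)
2. |xy| ≤ p
3. |y| > 0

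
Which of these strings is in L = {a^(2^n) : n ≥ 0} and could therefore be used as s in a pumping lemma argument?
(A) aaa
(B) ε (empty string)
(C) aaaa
(C) aaaa

The pumping lemma is applied to a string s that lies in L, so first check membership of each option:
- (A) aaa has length 3, strictly between 2^1 = 2 and 2^2 = 4, so it is not in L ✗
- (B) ε has length 0, which is not a power of 2, so it is not in L ✗
- (C) aaaa has length 4 = 2^2, so it is in L ✓

Only (C) aaaa is in L, so it is the only candidate that could play the role of s.
(In a complete proof one picks s in terms of the pumping length p so that |s| ≥ p is guaranteed; a fixed string like aaaa illustrates the shape of such an s.)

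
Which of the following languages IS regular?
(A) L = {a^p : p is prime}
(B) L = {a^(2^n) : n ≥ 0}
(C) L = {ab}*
(C) {ab}*

(C) L = {ab}* is regular.

This can be recognized by a finite automaton (DFA/NFA).
Regular expressions like {ab}* define regular languages.

The other choices are not regular:
- {a^p : p is prime}: After pumping, the length becomes composite
- {a^(2^n) : n ≥ 0}: After pumping, length is no longer a power of 2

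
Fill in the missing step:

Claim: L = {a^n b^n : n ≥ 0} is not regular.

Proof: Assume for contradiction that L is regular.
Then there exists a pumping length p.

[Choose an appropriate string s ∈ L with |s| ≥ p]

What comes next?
s = a^p b^p

This string is in L (has equal a's and b's) and has length 2p ≥ p.
Any decomposition xyz with |xy| ≤ p means y consists only of a's,
so pumping will unbalance the counts.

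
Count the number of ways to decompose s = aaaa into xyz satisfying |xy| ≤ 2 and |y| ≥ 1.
3

For s = 'aaaa' with pumping length p = 2:

Constraints: |xy| ≤ 2, |y| > 0

Valid decompositions (|xy| ≤ p, |y| ≥ 1):
  • x='', y='a', z='aaa'
  • x='a', y='a', z='aa'
  • x='', y='aa', z='aa'

Total count: 3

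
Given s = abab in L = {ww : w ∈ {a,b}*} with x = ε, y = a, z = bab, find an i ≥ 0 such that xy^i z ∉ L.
i = 0

xy⁰z = ε · ε · bab = bab; bab has odd length 3, so it cannot be written as ww and is not in L.
(Other choices also work, e.g. i = 2, 3; only i = 1 is guaranteed to stay in L since xy¹z = s.)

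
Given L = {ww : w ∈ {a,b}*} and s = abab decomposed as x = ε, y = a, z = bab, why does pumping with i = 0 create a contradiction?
xy⁰z = bab ∉ L

Pumping with i = 0 replaces y = a by y⁰ = ε:
- Original: s = xyz = abab; abab splits into halves ab · ab, which are equal, so it is in L (w = ab)
- Pumped: xy⁰z = ε · ε · bab = bab
- bab has odd length 3, so it cannot be written as ww and is not in L

The pumping lemma would require xy⁰z ∈ L, so this decomposition yields a contradiction.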